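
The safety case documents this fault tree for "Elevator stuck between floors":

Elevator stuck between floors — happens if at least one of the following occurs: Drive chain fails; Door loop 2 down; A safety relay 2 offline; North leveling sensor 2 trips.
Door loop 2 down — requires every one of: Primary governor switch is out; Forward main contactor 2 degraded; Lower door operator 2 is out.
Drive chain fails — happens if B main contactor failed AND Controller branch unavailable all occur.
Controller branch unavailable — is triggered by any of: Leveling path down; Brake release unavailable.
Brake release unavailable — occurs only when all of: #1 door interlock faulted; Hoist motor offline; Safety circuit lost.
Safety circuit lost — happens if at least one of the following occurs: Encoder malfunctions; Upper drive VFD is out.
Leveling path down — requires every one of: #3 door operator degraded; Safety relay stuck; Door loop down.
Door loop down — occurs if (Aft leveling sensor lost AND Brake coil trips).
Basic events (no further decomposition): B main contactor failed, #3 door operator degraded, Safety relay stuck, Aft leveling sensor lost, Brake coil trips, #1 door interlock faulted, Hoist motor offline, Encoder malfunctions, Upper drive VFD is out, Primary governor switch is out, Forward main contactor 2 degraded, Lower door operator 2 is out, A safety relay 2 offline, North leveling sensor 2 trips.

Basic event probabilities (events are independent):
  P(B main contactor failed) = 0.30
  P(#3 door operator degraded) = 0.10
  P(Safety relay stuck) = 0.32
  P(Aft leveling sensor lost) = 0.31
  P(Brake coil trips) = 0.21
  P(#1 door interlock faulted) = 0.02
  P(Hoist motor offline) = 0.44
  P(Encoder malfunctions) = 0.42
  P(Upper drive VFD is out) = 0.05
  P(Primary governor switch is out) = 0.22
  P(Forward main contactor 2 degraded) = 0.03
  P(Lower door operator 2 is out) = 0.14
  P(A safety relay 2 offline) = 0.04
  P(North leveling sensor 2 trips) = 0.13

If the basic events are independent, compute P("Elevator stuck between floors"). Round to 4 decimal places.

0.1671

P(Door loop down) [AND] = 0.31 × 0.21 = 0.065100
P(Leveling path down) [AND] = 0.10 × 0.32 × 0.065100 = 0.002083
P(Safety circuit lost) [OR] = 1 − (1−0.42) × (1−0.05) = 0.449000
P(Brake release unavailable) [AND] = 0.02 × 0.44 × 0.449000 = 0.003951
P(Controller branch unavailable) [OR] = 1 − (1−0.002083) × (1−0.003951) = 0.006026
P(Drive chain fails) [AND] = 0.30 × 0.006026 = 0.001808
P(Door loop 2 down) [AND] = 0.22 × 0.03 × 0.14 = 0.000924
P(Elevator stuck between floors) [OR] = 1 − (1−0.001808) × (1−0.000924) × (1−0.04) × (1−0.13) = 0.167080
Rounded to 4 decimal places: P(Elevator stuck between floors) ≈ 0.1671.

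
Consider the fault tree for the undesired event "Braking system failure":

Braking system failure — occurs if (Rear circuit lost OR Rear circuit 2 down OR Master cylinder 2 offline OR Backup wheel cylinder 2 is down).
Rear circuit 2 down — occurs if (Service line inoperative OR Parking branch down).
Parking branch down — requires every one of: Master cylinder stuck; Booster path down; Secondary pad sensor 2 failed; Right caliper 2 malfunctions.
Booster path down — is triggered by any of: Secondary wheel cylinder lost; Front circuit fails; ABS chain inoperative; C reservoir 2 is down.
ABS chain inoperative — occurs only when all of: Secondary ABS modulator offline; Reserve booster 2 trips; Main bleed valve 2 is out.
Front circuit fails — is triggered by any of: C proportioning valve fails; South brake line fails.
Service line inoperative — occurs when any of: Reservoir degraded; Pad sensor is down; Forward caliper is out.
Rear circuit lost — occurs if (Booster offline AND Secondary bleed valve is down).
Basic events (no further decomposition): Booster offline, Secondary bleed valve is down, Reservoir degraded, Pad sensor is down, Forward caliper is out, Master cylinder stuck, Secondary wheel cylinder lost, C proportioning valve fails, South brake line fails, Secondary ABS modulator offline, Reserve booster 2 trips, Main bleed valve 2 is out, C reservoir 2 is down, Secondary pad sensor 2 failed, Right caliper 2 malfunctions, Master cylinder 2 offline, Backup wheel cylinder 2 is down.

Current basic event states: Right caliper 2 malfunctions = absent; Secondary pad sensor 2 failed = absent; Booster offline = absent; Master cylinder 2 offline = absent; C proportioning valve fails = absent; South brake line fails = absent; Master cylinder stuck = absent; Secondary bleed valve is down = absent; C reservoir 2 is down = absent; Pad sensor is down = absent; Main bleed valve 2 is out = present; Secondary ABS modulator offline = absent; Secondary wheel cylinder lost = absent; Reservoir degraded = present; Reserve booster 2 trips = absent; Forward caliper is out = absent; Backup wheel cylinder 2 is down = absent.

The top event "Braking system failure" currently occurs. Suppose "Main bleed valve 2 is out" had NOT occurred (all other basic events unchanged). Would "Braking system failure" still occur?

Counterfactual: set "Main bleed valve 2 is out" to not occurred.
Rear circuit lost [AND]: Booster offline=not, Secondary bleed valve is down=not → not all inputs occur → does not occur.
Service line inoperative [OR]: Reservoir degraded=occurs, Pad sensor is down=not, Forward caliper is out=not → at least one input occurs → occurs.
Front circuit fails [OR]: C proportioning valve fails=not, South brake line fails=not → no input occurs → does not occur.
ABS chain inoperative [AND]: Secondary ABS modulator offline=not, Reserve booster 2 trips=not, Main bleed valve 2 is out=not → not all inputs occur → does not occur.
Booster path down [OR]: Secondary wheel cylinder lost=not, Front circuit fails=not, ABS chain inoperative=not, C reservoir 2 is down=not → no input occurs → does not occur.
Parking branch down [AND]: Master cylinder stuck=not, Booster path down=not, Secondary pad sensor 2 failed=not, Right caliper 2 malfunctions=not → not all inputs occur → does not occur.
Rear circuit 2 down [OR]: Service line inoperative=occurs, Parking branch down=not → at least one input occurs → occurs.
Braking system failure [OR]: Rear circuit lost=not, Rear circuit 2 down=occurs, Master cylinder 2 offline=not, Backup wheel cylinder 2 is down=not → at least one input occurs → occurs.

Yes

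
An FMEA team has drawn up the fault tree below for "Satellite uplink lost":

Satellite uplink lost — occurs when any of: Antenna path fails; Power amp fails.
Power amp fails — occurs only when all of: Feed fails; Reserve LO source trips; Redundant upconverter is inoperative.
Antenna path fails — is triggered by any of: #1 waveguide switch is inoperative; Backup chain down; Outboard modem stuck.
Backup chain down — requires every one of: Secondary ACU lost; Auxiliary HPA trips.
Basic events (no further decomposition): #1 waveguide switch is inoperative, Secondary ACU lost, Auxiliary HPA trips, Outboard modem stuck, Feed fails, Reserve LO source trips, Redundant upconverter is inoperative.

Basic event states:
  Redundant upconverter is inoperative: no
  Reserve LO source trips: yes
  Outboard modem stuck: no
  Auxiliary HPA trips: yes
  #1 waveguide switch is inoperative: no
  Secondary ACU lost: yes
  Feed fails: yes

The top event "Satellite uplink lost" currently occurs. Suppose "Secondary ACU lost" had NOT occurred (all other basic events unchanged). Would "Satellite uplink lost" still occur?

No

Counterfactual: set "Secondary ACU lost" to not occurred.
Backup chain down [AND]: Secondary ACU lost=not, Auxiliary HPA trips=occurs → not all inputs occur → does not occur.
Antenna path fails [OR]: #1 waveguide switch is inoperative=not, Backup chain down=not, Outboard modem stuck=not → no input occurs → does not occur.
Power amp fails [AND]: Feed fails=occurs, Reserve LO source trips=occurs, Redundant upconverter is inoperative=not → not all inputs occur → does not occur.
Satellite uplink lost [OR]: Antenna path fails=not, Power amp fails=not → no input occurs → does not occur.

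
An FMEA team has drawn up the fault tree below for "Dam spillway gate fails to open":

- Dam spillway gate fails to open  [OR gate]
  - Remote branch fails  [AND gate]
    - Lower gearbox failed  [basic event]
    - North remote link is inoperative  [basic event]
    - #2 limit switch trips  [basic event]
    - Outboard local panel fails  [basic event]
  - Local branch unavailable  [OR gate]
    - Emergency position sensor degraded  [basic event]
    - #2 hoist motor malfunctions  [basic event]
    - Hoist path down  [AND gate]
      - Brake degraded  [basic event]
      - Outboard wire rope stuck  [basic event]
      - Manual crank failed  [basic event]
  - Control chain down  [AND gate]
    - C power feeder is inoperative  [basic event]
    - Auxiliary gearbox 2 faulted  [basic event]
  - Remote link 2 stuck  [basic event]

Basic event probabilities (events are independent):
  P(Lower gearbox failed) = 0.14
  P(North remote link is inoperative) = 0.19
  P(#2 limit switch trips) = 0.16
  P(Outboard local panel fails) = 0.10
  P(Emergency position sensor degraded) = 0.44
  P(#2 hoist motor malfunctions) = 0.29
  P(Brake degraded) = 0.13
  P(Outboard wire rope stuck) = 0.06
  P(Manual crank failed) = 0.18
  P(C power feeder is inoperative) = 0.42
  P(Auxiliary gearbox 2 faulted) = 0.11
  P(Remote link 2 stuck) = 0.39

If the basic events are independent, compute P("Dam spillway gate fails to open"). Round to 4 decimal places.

P(Remote branch fails) [AND] = 0.14 × 0.19 × 0.16 × 0.10 = 0.000426
P(Hoist path down) [AND] = 0.13 × 0.06 × 0.18 = 0.001404
P(Local branch unavailable) [OR] = 1 − (1−0.44) × (1−0.29) × (1−0.001404) = 0.602958
P(Control chain down) [AND] = 0.42 × 0.11 = 0.046200
P(Dam spillway gate fails to open) [OR] = 1 − (1−0.000426) × (1−0.602958) × (1−0.046200) × (1−0.39) = 0.769092
Rounded to 4 decimal places: P(Dam spillway gate fails to open) ≈ 0.7691.

0.7691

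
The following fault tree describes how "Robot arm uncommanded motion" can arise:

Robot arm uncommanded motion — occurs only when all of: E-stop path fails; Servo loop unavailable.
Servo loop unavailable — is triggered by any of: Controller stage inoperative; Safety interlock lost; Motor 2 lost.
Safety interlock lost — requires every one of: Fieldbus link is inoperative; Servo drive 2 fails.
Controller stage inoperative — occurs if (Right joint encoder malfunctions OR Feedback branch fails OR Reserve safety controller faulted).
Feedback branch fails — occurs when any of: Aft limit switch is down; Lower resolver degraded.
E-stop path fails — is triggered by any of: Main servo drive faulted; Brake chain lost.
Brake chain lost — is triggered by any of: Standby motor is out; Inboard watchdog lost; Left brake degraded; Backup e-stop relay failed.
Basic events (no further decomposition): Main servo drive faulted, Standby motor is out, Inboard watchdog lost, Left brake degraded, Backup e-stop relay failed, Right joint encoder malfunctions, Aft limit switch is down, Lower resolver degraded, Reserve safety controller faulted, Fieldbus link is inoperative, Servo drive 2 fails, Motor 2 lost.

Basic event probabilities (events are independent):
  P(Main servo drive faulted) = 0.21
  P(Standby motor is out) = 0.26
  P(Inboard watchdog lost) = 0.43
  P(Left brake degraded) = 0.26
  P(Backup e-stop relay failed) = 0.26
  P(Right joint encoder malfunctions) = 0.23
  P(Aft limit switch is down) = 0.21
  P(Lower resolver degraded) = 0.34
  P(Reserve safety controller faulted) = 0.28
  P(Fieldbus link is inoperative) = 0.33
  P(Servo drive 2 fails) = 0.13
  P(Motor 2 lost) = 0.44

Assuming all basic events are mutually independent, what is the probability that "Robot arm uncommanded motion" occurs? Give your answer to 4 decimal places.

0.6909

P(Brake chain lost) [OR] = 1 − (1−0.26) × (1−0.43) × (1−0.26) × (1−0.26) = 0.769022
P(E-stop path fails) [OR] = 1 − (1−0.21) × (1−0.769022) = 0.817527
P(Feedback branch fails) [OR] = 1 − (1−0.21) × (1−0.34) = 0.478600
P(Controller stage inoperative) [OR] = 1 − (1−0.23) × (1−0.478600) × (1−0.28) = 0.710936
P(Safety interlock lost) [AND] = 0.33 × 0.13 = 0.042900
P(Servo loop unavailable) [OR] = 1 − (1−0.710936) × (1−0.042900) × (1−0.44) = 0.845069
P(Robot arm uncommanded motion) [AND] = 0.817527 × 0.845069 = 0.690867
Rounded to 4 decimal places: P(Robot arm uncommanded motion) ≈ 0.6909.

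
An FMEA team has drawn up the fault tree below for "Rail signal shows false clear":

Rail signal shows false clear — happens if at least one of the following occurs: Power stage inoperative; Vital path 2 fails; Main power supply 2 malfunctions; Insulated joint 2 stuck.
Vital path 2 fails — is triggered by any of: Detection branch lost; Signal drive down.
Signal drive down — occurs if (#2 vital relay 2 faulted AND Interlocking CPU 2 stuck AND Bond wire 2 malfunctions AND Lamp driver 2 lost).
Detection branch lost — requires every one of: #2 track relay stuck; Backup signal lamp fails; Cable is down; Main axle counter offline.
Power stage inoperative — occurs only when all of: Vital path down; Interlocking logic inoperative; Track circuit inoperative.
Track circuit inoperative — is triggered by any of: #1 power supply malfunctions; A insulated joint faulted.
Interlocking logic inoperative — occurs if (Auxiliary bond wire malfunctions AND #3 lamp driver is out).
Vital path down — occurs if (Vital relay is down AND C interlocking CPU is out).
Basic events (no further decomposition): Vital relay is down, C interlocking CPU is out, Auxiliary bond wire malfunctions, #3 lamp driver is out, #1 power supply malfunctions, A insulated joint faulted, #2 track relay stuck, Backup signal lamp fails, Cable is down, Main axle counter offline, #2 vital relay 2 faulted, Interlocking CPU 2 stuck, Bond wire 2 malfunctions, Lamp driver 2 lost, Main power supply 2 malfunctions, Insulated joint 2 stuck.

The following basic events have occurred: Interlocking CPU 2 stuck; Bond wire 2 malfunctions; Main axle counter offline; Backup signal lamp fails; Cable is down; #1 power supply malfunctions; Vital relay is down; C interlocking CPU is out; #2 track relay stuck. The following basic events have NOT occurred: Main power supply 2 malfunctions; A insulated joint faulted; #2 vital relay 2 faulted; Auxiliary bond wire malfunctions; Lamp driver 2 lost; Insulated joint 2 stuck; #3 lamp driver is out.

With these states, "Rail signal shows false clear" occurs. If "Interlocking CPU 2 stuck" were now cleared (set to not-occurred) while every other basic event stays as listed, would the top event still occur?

Yes

Counterfactual: set "Interlocking CPU 2 stuck" to not occurred.
Vital path down [AND]: Vital relay is down=occurs, C interlocking CPU is out=occurs → all inputs occur → occurs.
Interlocking logic inoperative [AND]: Auxiliary bond wire malfunctions=not, #3 lamp driver is out=not → not all inputs occur → does not occur.
Track circuit inoperative [OR]: #1 power supply malfunctions=occurs, A insulated joint faulted=not → at least one input occurs → occurs.
Power stage inoperative [AND]: Vital path down=occurs, Interlocking logic inoperative=not, Track circuit inoperative=occurs → not all inputs occur → does not occur.
Detection branch lost [AND]: #2 track relay stuck=occurs, Backup signal lamp fails=occurs, Cable is down=occurs, Main axle counter offline=occurs → all inputs occur → occurs.
Signal drive down [AND]: #2 vital relay 2 faulted=not, Interlocking CPU 2 stuck=not, Bond wire 2 malfunctions=occurs, Lamp driver 2 lost=not → not all inputs occur → does not occur.
Vital path 2 fails [OR]: Detection branch lost=occurs, Signal drive down=not → at least one input occurs → occurs.
Rail signal shows false clear [OR]: Power stage inoperative=not, Vital path 2 fails=occurs, Main power supply 2 malfunctions=not, Insulated joint 2 stuck=not → at least one input occurs → occurs.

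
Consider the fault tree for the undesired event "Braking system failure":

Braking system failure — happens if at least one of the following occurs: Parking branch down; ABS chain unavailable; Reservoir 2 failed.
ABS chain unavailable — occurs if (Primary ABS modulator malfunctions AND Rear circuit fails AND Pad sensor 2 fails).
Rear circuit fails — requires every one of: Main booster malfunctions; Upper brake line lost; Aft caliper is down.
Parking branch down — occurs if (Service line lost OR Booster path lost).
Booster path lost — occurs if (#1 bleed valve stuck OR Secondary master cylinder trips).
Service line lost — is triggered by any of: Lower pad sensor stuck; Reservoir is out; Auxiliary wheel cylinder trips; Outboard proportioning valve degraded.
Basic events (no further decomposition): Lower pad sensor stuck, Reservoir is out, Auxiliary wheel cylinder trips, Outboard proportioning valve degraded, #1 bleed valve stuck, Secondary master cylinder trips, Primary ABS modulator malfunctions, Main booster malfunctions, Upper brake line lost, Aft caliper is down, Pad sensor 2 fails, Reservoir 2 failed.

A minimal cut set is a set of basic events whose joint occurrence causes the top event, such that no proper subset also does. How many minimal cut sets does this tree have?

8

Service line lost [OR]: union of children's cut sets → 4 cut set(s).
Booster path lost [OR]: union of children's cut sets → 2 cut set(s).
Parking branch down [OR]: union of children's cut sets → 6 cut set(s).
Rear circuit fails [AND]: one cut set from each child combined → 1 × 1 × 1 = 1 cut set(s).
ABS chain unavailable [AND]: one cut set from each child combined → 1 × 1 × 1 = 1 cut set(s).
Braking system failure [OR]: union of children's cut sets → 8 cut set(s).
Minimal cut sets: {Lower pad sensor stuck}; {Reservoir is out}; {Auxiliary wheel cylinder trips}; {Outboard proportioning valve degraded}; {#1 bleed valve stuck}; {Secondary master cylinder trips}; {Aft caliper is down, Main booster malfunctions, Pad sensor 2 fails, Primary ABS modulator malfunctions, Upper brake line lost}; {Reservoir 2 failed}.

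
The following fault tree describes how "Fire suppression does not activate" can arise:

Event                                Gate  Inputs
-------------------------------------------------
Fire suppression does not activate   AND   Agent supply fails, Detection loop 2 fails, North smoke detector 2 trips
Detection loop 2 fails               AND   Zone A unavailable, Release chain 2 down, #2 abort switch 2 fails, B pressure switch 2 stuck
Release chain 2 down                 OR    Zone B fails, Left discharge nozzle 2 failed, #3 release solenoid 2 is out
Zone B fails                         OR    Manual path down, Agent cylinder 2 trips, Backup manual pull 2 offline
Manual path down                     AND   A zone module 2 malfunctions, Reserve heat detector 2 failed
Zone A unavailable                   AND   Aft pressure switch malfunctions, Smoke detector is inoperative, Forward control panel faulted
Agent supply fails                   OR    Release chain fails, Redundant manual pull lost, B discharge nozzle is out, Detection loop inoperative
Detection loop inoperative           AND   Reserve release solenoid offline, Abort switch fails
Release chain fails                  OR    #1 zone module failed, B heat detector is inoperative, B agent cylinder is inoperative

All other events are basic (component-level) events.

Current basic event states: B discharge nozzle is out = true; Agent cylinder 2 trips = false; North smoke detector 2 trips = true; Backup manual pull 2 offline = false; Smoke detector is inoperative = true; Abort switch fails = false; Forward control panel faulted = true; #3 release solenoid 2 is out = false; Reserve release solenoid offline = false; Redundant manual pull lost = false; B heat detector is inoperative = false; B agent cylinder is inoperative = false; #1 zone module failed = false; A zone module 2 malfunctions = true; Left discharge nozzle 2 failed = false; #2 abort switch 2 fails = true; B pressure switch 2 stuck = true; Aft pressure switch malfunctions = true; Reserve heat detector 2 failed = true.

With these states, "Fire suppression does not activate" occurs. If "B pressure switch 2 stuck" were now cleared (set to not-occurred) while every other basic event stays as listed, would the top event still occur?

No

Counterfactual: set "B pressure switch 2 stuck" to not occurred.
Release chain fails [OR]: #1 zone module failed=not, B heat detector is inoperative=not, B agent cylinder is inoperative=not → no input occurs → does not occur.
Detection loop inoperative [AND]: Reserve release solenoid offline=not, Abort switch fails=not → not all inputs occur → does not occur.
Agent supply fails [OR]: Release chain fails=not, Redundant manual pull lost=not, B discharge nozzle is out=occurs, Detection loop inoperative=not → at least one input occurs → occurs.
Zone A unavailable [AND]: Aft pressure switch malfunctions=occurs, Smoke detector is inoperative=occurs, Forward control panel faulted=occurs → all inputs occur → occurs.
Manual path down [AND]: A zone module 2 malfunctions=occurs, Reserve heat detector 2 failed=occurs → all inputs occur → occurs.
Zone B fails [OR]: Manual path down=occurs, Agent cylinder 2 trips=not, Backup manual pull 2 offline=not → at least one input occurs → occurs.
Release chain 2 down [OR]: Zone B fails=occurs, Left discharge nozzle 2 failed=not, #3 release solenoid 2 is out=not → at least one input occurs → occurs.
Detection loop 2 fails [AND]: Zone A unavailable=occurs, Release chain 2 down=occurs, #2 abort switch 2 fails=occurs, B pressure switch 2 stuck=not → not all inputs occur → does not occur.
Fire suppression does not activate [AND]: Agent supply fails=occurs, Detection loop 2 fails=not, North smoke detector 2 trips=occurs → not all inputs occur → does not occur.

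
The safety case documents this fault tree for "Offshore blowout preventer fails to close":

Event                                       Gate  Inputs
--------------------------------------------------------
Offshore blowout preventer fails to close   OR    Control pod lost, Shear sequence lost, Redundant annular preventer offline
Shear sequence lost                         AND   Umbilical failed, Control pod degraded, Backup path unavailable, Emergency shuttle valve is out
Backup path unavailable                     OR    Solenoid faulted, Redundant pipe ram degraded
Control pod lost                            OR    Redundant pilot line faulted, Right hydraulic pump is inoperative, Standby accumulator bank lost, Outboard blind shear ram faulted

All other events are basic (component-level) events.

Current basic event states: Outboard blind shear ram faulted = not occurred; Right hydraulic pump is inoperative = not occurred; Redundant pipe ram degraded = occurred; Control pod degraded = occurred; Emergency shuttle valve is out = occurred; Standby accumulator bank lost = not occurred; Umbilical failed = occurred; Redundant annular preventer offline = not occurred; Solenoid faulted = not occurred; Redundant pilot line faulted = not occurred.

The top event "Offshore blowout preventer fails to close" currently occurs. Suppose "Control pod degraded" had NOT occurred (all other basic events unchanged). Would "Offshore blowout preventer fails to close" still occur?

No

Counterfactual: set "Control pod degraded" to not occurred.
Control pod lost [OR]: Redundant pilot line faulted=not, Right hydraulic pump is inoperative=not, Standby accumulator bank lost=not, Outboard blind shear ram faulted=not → no input occurs → does not occur.
Backup path unavailable [OR]: Solenoid faulted=not, Redundant pipe ram degraded=occurs → at least one input occurs → occurs.
Shear sequence lost [AND]: Umbilical failed=occurs, Control pod degraded=not, Backup path unavailable=occurs, Emergency shuttle valve is out=occurs → not all inputs occur → does not occur.
Offshore blowout preventer fails to close [OR]: Control pod lost=not, Shear sequence lost=not, Redundant annular preventer offline=not → no input occurs → does not occur.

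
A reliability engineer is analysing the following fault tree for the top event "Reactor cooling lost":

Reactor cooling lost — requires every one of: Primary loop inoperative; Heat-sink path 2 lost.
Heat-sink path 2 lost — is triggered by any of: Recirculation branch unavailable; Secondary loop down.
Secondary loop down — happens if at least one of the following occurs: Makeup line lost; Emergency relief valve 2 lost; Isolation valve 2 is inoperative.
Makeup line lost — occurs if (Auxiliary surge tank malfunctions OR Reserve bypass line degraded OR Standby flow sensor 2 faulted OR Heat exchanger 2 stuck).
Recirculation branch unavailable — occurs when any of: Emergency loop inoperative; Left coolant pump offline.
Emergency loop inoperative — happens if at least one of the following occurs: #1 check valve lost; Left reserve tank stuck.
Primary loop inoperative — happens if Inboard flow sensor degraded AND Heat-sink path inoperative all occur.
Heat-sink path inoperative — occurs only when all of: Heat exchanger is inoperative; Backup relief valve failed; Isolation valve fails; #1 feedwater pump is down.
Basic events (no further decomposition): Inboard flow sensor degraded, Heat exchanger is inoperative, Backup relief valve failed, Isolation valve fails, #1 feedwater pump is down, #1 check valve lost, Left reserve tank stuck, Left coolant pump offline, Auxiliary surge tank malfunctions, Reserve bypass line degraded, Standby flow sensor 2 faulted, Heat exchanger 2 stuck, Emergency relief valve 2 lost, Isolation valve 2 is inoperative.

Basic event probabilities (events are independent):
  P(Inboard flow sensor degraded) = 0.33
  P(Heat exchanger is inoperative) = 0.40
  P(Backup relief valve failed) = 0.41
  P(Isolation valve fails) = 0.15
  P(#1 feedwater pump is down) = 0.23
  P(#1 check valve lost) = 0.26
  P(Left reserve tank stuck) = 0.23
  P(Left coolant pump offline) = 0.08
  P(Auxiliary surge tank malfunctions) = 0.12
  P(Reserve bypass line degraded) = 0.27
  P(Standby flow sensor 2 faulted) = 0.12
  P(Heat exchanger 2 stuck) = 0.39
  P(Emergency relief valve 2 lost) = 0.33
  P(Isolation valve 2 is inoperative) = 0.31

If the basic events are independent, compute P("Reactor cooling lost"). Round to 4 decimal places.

P(Heat-sink path inoperative) [AND] = 0.40 × 0.41 × 0.15 × 0.23 = 0.005658
P(Primary loop inoperative) [AND] = 0.33 × 0.005658 = 0.001867
P(Emergency loop inoperative) [OR] = 1 − (1−0.26) × (1−0.23) = 0.430200
P(Recirculation branch unavailable) [OR] = 1 − (1−0.430200) × (1−0.08) = 0.475784
P(Makeup line lost) [OR] = 1 − (1−0.12) × (1−0.27) × (1−0.12) × (1−0.39) = 0.655160
P(Secondary loop down) [OR] = 1 − (1−0.655160) × (1−0.33) × (1−0.31) = 0.840580
P(Heat-sink path 2 lost) [OR] = 1 − (1−0.475784) × (1−0.840580) = 0.916429
P(Reactor cooling lost) [AND] = 0.001867 × 0.916429 = 0.001711
Rounded to 4 decimal places: P(Reactor cooling lost) ≈ 0.0017.

0.0017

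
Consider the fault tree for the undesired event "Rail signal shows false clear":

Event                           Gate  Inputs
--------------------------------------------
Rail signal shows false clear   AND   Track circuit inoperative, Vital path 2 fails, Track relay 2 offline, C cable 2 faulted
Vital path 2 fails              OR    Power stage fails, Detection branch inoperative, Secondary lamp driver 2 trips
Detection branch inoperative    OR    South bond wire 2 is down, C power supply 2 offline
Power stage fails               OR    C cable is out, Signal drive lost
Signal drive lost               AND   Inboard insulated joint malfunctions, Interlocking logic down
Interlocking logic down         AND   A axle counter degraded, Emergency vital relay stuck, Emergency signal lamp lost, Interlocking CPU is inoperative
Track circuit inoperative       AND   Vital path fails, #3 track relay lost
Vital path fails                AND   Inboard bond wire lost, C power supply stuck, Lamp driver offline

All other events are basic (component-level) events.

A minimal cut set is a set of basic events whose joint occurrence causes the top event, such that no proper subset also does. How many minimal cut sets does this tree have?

Vital path fails [AND]: one cut set from each child combined → 1 × 1 × 1 = 1 cut set(s).
Track circuit inoperative [AND]: one cut set from each child combined → 1 × 1 = 1 cut set(s).
Interlocking logic down [AND]: one cut set from each child combined → 1 × 1 × 1 × 1 = 1 cut set(s).
Signal drive lost [AND]: one cut set from each child combined → 1 × 1 = 1 cut set(s).
Power stage fails [OR]: union of children's cut sets → 2 cut set(s).
Detection branch inoperative [OR]: union of children's cut sets → 2 cut set(s).
Vital path 2 fails [OR]: union of children's cut sets → 5 cut set(s).
Rail signal shows false clear [AND]: one cut set from each child combined → 1 × 5 × 1 × 1 = 5 cut set(s).
Minimal cut sets: {#3 track relay lost, C cable 2 faulted, C cable is out, C power supply stuck, Inboard bond wire lost, Lamp driver offline, Track relay 2 offline}; {#3 track relay lost, A axle counter degraded, C cable 2 faulted, C power supply stuck, Emergency signal lamp lost, Emergency vital relay stuck, Inboard bond wire lost, Inboard insulated joint malfunctions, Interlocking CPU is inoperative, Lamp driver offline, Track relay 2 offline}; {#3 track relay lost, C cable 2 faulted, C power supply stuck, Inboard bond wire lost, Lamp driver offline, South bond wire 2 is down, Track relay 2 offline}; {#3 track relay lost, C cable 2 faulted, C power supply 2 offline, C power supply stuck, Inboard bond wire lost, Lamp driver offline, Track relay 2 offline}; {#3 track relay lost, C cable 2 faulted, C power supply stuck, Inboard bond wire lost, Lamp driver offline, Secondary lamp driver 2 trips, Track relay 2 offline}.

5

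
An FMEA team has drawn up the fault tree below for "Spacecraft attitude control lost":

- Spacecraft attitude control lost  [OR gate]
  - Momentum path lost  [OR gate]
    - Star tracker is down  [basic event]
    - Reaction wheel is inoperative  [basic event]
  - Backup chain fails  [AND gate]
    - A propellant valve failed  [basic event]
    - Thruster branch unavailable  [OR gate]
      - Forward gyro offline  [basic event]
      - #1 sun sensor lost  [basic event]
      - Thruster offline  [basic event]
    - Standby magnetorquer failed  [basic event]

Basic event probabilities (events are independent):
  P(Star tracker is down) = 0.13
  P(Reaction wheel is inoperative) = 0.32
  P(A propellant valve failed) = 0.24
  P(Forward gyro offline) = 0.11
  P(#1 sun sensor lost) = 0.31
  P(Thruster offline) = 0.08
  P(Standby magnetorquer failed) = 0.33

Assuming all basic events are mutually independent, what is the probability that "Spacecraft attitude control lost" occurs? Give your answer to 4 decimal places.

0.4288

P(Momentum path lost) [OR] = 1 − (1−0.13) × (1−0.32) = 0.408400
P(Thruster branch unavailable) [OR] = 1 − (1−0.11) × (1−0.31) × (1−0.08) = 0.435028
P(Backup chain fails) [AND] = 0.24 × 0.435028 × 0.33 = 0.034454
P(Spacecraft attitude control lost) [OR] = 1 − (1−0.408400) × (1−0.034454) = 0.428783
Rounded to 4 decimal places: P(Spacecraft attitude control lost) ≈ 0.4288.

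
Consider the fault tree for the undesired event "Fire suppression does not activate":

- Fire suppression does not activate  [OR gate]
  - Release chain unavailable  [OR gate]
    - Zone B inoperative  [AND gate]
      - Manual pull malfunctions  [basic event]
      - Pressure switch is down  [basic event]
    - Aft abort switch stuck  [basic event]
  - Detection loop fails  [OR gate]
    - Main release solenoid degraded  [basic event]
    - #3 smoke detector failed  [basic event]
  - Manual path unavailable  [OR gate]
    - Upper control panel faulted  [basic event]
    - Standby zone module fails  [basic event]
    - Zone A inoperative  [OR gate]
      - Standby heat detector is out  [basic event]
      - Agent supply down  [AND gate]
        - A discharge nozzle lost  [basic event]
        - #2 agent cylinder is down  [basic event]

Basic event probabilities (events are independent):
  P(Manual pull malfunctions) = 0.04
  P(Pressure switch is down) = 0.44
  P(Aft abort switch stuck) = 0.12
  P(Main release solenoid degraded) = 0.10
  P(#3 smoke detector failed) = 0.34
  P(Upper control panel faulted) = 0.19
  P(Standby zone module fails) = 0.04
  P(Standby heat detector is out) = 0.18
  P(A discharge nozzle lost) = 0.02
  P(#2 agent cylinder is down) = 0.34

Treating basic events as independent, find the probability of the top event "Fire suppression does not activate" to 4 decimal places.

P(Zone B inoperative) [AND] = 0.04 × 0.44 = 0.017600
P(Release chain unavailable) [OR] = 1 − (1−0.017600) × (1−0.12) = 0.135488
P(Detection loop fails) [OR] = 1 − (1−0.10) × (1−0.34) = 0.406000
P(Agent supply down) [AND] = 0.02 × 0.34 = 0.006800
P(Zone A inoperative) [OR] = 1 − (1−0.18) × (1−0.006800) = 0.185576
P(Manual path unavailable) [OR] = 1 − (1−0.19) × (1−0.04) × (1−0.185576) = 0.366704
P(Fire suppression does not activate) [OR] = 1 − (1−0.135488) × (1−0.406000) × (1−0.366704) = 0.674790
Rounded to 4 decimal places: P(Fire suppression does not activate) ≈ 0.6748.

0.6748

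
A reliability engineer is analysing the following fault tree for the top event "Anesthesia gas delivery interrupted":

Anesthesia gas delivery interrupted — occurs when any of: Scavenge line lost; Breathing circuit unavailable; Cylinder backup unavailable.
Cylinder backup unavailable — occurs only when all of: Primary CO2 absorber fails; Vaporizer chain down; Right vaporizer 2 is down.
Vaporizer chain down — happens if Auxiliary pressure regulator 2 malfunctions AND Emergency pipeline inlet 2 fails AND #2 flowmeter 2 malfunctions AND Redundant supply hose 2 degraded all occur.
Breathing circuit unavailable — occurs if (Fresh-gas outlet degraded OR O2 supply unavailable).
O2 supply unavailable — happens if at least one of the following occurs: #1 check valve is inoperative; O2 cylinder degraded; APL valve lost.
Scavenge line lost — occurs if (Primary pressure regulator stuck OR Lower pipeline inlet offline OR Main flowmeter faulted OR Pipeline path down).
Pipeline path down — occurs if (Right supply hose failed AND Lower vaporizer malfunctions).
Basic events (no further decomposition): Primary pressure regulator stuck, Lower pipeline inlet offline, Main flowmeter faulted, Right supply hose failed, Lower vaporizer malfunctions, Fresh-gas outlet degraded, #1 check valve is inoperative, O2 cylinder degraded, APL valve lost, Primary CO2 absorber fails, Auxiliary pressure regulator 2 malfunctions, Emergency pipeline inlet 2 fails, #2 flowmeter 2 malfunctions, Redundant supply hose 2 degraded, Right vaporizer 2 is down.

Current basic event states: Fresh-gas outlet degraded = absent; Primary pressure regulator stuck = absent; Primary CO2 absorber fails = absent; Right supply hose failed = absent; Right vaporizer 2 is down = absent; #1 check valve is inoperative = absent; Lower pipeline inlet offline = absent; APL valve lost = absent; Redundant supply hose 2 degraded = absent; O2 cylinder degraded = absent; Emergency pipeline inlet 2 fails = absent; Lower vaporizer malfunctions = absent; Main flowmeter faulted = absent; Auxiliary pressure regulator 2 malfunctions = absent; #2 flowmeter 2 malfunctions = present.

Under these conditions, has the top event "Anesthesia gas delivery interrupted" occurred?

Pipeline path down [AND]: Right supply hose failed=not, Lower vaporizer malfunctions=not → not all inputs occur → does not occur.
Scavenge line lost [OR]: Primary pressure regulator stuck=not, Lower pipeline inlet offline=not, Main flowmeter faulted=not, Pipeline path down=not → no input occurs → does not occur.
O2 supply unavailable [OR]: #1 check valve is inoperative=not, O2 cylinder degraded=not, APL valve lost=not → no input occurs → does not occur.
Breathing circuit unavailable [OR]: Fresh-gas outlet degraded=not, O2 supply unavailable=not → no input occurs → does not occur.
Vaporizer chain down [AND]: Auxiliary pressure regulator 2 malfunctions=not, Emergency pipeline inlet 2 fails=not, #2 flowmeter 2 malfunctions=occurs, Redundant supply hose 2 degraded=not → not all inputs occur → does not occur.
Cylinder backup unavailable [AND]: Primary CO2 absorber fails=not, Vaporizer chain down=not, Right vaporizer 2 is down=not → not all inputs occur → does not occur.
Anesthesia gas delivery interrupted [OR]: Scavenge line lost=not, Breathing circuit unavailable=not, Cylinder backup unavailable=not → no input occurs → does not occur.

No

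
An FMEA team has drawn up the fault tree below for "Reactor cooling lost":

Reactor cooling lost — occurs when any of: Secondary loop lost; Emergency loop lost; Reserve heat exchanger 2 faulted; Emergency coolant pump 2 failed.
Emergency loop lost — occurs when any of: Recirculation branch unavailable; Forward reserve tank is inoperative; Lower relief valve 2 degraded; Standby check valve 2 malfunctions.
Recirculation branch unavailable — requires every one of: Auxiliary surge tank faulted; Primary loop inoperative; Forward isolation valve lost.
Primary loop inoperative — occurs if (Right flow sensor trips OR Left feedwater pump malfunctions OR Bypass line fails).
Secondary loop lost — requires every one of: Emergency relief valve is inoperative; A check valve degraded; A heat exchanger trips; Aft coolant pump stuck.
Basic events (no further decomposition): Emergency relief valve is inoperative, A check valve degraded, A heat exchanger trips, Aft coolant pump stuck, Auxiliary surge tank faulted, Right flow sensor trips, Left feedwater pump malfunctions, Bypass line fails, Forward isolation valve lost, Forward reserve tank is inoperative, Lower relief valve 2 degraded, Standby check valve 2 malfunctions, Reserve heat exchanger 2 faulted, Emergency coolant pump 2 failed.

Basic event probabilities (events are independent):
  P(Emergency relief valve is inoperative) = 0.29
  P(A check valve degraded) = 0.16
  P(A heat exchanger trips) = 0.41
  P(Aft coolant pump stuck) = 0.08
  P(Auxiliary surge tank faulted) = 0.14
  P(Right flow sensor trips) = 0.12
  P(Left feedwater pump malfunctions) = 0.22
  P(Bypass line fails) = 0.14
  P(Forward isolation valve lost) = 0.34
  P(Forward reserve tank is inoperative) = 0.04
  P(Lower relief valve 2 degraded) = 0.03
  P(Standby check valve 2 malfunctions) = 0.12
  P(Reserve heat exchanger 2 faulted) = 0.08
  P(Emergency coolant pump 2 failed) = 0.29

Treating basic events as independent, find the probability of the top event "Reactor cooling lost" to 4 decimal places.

P(Secondary loop lost) [AND] = 0.29 × 0.16 × 0.41 × 0.08 = 0.001522
P(Primary loop inoperative) [OR] = 1 − (1−0.12) × (1−0.22) × (1−0.14) = 0.409696
P(Recirculation branch unavailable) [AND] = 0.14 × 0.409696 × 0.34 = 0.019502
P(Emergency loop lost) [OR] = 1 − (1−0.019502) × (1−0.04) × (1−0.03) × (1−0.12) = 0.196525
P(Reactor cooling lost) [OR] = 1 − (1−0.001522) × (1−0.196525) × (1−0.08) × (1−0.29) = 0.475969
Rounded to 4 decimal places: P(Reactor cooling lost) ≈ 0.4760.

0.4760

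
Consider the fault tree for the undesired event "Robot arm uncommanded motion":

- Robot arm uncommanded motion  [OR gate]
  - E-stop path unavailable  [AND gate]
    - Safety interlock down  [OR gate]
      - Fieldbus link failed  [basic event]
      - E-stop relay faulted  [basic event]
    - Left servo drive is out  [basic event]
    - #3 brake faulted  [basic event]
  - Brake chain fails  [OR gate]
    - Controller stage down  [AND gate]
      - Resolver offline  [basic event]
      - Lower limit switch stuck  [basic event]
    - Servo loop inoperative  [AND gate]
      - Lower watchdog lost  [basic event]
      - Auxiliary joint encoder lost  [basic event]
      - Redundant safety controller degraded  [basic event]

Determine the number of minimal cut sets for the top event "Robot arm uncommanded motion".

Safety interlock down [OR]: union of children's cut sets → 2 cut set(s).
E-stop path unavailable [AND]: one cut set from each child combined → 2 × 1 × 1 = 2 cut set(s).
Controller stage down [AND]: one cut set from each child combined → 1 × 1 = 1 cut set(s).
Servo loop inoperative [AND]: one cut set from each child combined → 1 × 1 × 1 = 1 cut set(s).
Brake chain fails [OR]: union of children's cut sets → 2 cut set(s).
Robot arm uncommanded motion [OR]: union of children's cut sets → 4 cut set(s).
Minimal cut sets: {#3 brake faulted, Fieldbus link failed, Left servo drive is out}; {#3 brake faulted, E-stop relay faulted, Left servo drive is out}; {Lower limit switch stuck, Resolver offline}; {Auxiliary joint encoder lost, Lower watchdog lost, Redundant safety controller degraded}.

4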